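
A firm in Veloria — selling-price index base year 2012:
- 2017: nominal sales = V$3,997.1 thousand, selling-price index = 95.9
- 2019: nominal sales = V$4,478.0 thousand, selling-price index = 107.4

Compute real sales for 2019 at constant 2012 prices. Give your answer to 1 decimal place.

V$4,169.5 thousand

Real sales = Nominal / (selling-price index/100) = 4478.0 / 1.074 = 4169.46.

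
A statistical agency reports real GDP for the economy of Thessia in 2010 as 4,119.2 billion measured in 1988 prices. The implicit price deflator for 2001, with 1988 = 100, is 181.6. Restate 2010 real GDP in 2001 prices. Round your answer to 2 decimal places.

7,480.47 billion

Real GDP in 2001 prices = Real GDP in 1988 prices × (P_2001/P_1988) = 4119.2 × 1.816 = 7480.47.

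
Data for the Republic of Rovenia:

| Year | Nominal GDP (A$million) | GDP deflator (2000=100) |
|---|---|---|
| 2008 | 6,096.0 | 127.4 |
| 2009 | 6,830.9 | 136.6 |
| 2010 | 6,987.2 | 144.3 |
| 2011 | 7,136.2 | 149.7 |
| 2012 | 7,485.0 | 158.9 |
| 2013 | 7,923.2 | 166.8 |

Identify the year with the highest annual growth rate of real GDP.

2009: real = 6830.9/1.366 = 5000.66; growth vs 2008 (4784.93) = 4.51%.
2010: real = 6987.2/1.443 = 4842.13; growth vs 2009 (5000.66) = -3.17%.
2011: real = 7136.2/1.497 = 4767.00; growth vs 2010 (4842.13) = -1.55%.
2012: real = 7485.0/1.589 = 4710.51; growth vs 2011 (4767.00) = -1.19%.
2013: real = 7923.2/1.668 = 4750.12; growth vs 2012 (4710.51) = 0.84%.

2009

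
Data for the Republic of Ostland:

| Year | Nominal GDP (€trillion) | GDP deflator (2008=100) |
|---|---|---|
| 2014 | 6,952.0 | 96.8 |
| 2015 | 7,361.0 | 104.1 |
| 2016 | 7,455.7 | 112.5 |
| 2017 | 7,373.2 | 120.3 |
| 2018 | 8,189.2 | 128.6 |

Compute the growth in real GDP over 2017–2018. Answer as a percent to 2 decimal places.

Real GDP 2017 = 7373.2/1.203 = 6129.01.
Real GDP 2018 = 8189.2/1.286 = 6367.96.
Change = 6367.96/6129.01 − 1 = 0.0390.

3.90%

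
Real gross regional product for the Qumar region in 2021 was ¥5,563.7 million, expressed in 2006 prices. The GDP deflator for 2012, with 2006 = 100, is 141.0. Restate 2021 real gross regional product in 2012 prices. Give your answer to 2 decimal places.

¥7,844.82 million

Real gross regional product in 2012 prices = Real gross regional product in 2006 prices × (P_2012/P_2006) = 5563.7 × 1.410 = 7844.82.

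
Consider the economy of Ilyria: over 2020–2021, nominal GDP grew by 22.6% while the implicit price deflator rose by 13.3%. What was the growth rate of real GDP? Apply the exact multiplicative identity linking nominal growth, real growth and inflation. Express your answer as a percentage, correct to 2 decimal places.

8.21%

(1 + g_nom) = (1 + g_real)(1 + π), so g_real = 1.2260 / 1.1330 − 1 = 0.08208.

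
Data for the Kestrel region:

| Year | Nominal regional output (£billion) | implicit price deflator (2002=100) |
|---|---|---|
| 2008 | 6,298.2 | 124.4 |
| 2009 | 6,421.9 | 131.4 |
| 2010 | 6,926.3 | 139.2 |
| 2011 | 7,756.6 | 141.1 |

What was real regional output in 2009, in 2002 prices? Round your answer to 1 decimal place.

£4,887.3 billion

Real regional output 2009 = 6421.9 / 1.314 = 4887.29.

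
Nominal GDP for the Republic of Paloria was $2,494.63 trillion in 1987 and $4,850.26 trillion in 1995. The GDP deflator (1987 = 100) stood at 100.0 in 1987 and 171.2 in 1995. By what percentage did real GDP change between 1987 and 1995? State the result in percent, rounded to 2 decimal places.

13.57%

Real GDP 1987 = 2494.63 / 1.000 = 2494.63.
Real GDP 1995 = 4850.26 / 1.712 = 2833.10.
Real growth = 2833.10 / 2494.63 − 1 = 0.1357.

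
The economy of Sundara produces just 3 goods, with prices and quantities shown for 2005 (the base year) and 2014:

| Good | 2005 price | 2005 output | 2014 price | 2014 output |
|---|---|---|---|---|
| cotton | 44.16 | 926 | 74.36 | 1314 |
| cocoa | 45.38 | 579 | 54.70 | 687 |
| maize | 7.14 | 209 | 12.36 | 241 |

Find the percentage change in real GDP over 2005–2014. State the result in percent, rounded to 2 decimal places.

Real GDP 2005 = Nominal GDP 2005 = 44.16·926 + 45.38·579 + 7.14·209 = 68659.44.
Real GDP 2014 (at 2005 prices) = 44.16·1314 + 45.38·687 + 7.14·241 = 90923.04.
Real growth = 90923.04/68659.44 − 1 = 0.3243.

32.43%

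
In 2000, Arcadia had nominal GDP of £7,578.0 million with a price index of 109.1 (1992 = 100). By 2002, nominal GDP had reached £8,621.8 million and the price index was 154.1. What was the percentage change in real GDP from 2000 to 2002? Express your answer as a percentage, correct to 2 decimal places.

-19.45%

Deflate each year: 2000 → 7578.0/1.091 = 6945.92; 2002 → 8621.8/1.541 = 5594.94.
So real GDP changed by 5594.94/6945.92 − 1 = -0.1945, i.e. -19.45%.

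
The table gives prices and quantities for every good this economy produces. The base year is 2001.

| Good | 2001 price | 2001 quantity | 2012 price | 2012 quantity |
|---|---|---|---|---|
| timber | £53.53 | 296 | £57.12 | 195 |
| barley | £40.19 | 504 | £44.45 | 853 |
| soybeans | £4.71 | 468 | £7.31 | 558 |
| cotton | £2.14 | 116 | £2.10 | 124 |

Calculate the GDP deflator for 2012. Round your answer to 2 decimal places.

112.14

Nominal GDP 2012 = 57.12·195 + 44.45·853 + 7.31·558 + 2.10·124 = 53393.63.
Real GDP 2012 (at 2001 prices) = 53.53·195 + 40.19·853 + 4.71·558 + 2.14·124 = 47613.96.
Deflator = Nominal/Real × 100 = 53393.63/47613.96 × 100 = 112.139.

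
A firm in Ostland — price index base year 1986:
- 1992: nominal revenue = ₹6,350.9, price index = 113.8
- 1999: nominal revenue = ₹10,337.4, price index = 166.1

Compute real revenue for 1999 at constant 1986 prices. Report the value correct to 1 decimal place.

₹6,223.6

Real revenue = Nominal / (price index/100) = 10337.4 / 1.661 = 6223.60.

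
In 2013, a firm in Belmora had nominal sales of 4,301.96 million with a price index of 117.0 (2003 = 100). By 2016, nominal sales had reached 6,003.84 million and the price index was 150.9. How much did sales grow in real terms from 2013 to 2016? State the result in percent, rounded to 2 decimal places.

Real sales 2013 = 4301.96 / 1.170 = 3676.89.
Real sales 2016 = 6003.84 / 1.509 = 3978.69.
Real growth = 3978.69 / 3676.89 − 1 = 0.0821.

8.21%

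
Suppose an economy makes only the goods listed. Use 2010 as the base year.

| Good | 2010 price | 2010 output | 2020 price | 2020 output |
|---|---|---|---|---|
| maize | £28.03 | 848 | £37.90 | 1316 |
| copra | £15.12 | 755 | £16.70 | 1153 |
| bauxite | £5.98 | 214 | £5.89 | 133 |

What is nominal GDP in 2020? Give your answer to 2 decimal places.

Nominal GDP 2020 = Σ (p_2020 × q_2020) = 37.90·1316 + 16.70·1153 + 5.89·133 = 69914.87.

£69914.87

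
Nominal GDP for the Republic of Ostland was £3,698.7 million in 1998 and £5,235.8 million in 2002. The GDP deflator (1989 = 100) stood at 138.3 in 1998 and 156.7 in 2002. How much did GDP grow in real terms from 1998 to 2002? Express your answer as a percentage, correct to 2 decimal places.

Real GDP 1998 = 3698.7 / 1.383 = 2674.40.
Real GDP 2002 = 5235.8 / 1.567 = 3341.29.
Real growth = 3341.29 / 2674.40 − 1 = 0.2494.

24.94%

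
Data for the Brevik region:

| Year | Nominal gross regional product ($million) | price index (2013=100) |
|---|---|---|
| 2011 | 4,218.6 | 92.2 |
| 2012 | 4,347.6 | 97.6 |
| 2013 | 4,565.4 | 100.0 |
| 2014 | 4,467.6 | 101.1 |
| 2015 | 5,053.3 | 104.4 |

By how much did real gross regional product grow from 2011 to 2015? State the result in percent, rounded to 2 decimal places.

Real gross regional product 2011 = 4218.6/0.922 = 4575.49.
Real gross regional product 2015 = 5053.3/1.044 = 4840.33.
Change = 4840.33/4575.49 − 1 = 0.0579.

5.79%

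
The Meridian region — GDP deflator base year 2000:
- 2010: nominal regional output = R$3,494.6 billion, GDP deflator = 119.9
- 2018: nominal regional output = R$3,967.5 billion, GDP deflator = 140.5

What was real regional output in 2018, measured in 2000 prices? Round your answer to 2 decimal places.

R$2,823.84 billion

Real regional output = Nominal / (GDP deflator/100) = 3967.5 / 1.405 = 2823.84.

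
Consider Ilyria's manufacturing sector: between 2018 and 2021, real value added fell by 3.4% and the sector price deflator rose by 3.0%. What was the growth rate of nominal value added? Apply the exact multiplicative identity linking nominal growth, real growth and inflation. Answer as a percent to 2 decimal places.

(1 + g_nom) = (1 + g_real)(1 + π) = 0.9660 × 1.0300 = 0.99498.

-0.50%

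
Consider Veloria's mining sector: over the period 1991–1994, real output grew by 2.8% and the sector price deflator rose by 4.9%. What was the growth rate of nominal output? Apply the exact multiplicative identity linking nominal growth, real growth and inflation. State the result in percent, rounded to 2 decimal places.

(1 + g_nom) = (1 + g_real)(1 + π) = 1.0280 × 1.0490 = 1.07837.

7.84%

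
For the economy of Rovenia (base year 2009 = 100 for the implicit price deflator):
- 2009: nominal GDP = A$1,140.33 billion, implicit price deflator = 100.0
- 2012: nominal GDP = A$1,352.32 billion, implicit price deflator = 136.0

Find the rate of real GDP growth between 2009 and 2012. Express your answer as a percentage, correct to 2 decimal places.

Real GDP 2009 = 1140.33 / 1.000 = 1140.33.
Real GDP 2012 = 1352.32 / 1.360 = 994.35.
Real growth = 994.35 / 1140.33 − 1 = -0.1280.

-12.80%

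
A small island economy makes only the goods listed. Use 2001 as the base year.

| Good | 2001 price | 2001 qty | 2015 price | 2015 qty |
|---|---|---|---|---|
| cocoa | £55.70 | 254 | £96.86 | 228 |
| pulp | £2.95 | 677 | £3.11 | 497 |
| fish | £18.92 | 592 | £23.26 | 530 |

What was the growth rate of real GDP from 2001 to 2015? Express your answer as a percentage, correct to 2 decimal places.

-11.53%

Real GDP 2001 = Nominal GDP 2001 = 55.70·254 + 2.95·677 + 18.92·592 = 27345.59.
Real GDP 2015 (at 2001 prices) = 55.70·228 + 2.95·497 + 18.92·530 = 24193.35.
Real growth = 24193.35/27345.59 − 1 = -0.1153.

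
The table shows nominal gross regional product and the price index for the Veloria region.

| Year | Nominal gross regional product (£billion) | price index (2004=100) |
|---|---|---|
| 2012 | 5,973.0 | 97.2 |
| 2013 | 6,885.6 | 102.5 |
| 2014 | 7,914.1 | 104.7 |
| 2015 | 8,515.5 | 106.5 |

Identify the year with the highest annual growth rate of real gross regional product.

2014

2013: real = 6885.6/1.025 = 6717.66; growth vs 2012 (6145.06) = 9.32%.
2014: real = 7914.1/1.047 = 7558.83; growth vs 2013 (6717.66) = 12.52%.
2015: real = 8515.5/1.065 = 7995.77; growth vs 2014 (7558.83) = 5.78%.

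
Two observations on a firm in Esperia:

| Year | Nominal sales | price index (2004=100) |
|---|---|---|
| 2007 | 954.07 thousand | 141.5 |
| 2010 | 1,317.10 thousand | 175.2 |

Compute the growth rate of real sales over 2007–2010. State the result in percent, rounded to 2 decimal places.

11.50%

Deflate each year: 2007 → 954.07/1.415 = 674.25; 2010 → 1317.10/1.752 = 751.77.
So real sales changed by 751.77/674.25 − 1 = 0.1150, i.e. 11.50%.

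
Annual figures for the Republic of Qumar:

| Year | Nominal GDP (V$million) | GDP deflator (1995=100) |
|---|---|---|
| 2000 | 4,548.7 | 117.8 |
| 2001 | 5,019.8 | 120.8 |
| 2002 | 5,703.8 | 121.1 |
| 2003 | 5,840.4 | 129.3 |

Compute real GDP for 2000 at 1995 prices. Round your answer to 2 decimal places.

Real GDP 2000 = 4548.7 / 1.178 = 3861.38.

V$3,861.38 million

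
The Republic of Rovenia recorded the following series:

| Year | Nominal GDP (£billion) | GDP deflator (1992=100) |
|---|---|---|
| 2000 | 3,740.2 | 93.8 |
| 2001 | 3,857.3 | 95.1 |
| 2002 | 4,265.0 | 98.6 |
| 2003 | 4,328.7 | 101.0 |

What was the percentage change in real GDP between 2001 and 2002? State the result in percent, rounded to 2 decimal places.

Real GDP 2001 = 3857.3/0.951 = 4056.05.
Real GDP 2002 = 4265.0/0.986 = 4325.56.
Change = 4325.56/4056.05 − 1 = 0.0664.

6.64%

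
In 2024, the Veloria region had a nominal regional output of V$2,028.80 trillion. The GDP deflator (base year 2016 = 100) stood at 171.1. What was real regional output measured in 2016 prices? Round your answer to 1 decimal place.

V$1,185.7 trillion

Real regional output = Nominal / (GDP deflator/100) = 2028.80 / 1.711 = 1185.74.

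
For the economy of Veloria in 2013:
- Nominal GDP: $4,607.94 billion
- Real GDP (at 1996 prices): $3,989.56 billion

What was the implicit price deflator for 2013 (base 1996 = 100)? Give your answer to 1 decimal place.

115.5

implicit price deflator = (Nominal / Real) × 100 = 4607.94 / 3989.56 × 100 = 115.50.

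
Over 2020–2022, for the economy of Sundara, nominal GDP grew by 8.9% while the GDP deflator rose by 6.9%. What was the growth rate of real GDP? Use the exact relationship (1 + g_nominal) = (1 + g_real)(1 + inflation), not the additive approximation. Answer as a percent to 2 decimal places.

(1 + g_nom) = (1 + g_real)(1 + π), so g_real = 1.0890 / 1.0690 − 1 = 0.01871.

1.87%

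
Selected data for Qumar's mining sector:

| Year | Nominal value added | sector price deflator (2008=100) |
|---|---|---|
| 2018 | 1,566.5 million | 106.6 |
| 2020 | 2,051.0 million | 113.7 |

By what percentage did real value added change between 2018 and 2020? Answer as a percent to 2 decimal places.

Real value added 2018 = 1566.5 / 1.066 = 1469.51.
Real value added 2020 = 2051.0 / 1.137 = 1803.87.
Real growth = 1803.87 / 1469.51 − 1 = 0.2275.

22.75%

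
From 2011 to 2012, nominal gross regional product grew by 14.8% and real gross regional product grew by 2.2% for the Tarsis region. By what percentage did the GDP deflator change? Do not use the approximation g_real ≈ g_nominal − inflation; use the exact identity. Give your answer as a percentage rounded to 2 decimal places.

(1 + g_nom) = (1 + g_real)(1 + π), so π = 1.1480 / 1.0220 − 1 = 0.12329.

12.33%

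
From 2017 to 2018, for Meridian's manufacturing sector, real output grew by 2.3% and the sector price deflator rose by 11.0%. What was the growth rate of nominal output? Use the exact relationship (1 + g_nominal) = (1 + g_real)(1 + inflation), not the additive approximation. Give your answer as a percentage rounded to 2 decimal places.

(1 + g_nom) = (1 + g_real)(1 + π) = 1.0230 × 1.1100 = 1.13553.

13.55%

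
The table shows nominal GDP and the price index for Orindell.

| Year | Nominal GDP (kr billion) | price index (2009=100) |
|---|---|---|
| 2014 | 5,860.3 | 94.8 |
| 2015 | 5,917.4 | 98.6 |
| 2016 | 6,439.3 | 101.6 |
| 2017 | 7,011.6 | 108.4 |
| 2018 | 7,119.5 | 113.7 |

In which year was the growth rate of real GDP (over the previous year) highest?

2016

2015: real = 5917.4/0.986 = 6001.42; growth vs 2014 (6181.75) = -2.92%.
2016: real = 6439.3/1.016 = 6337.89; growth vs 2015 (6001.42) = 5.61%.
2017: real = 7011.6/1.084 = 6468.27; growth vs 2016 (6337.89) = 2.06%.
2018: real = 7119.5/1.137 = 6261.65; growth vs 2017 (6468.27) = -3.19%.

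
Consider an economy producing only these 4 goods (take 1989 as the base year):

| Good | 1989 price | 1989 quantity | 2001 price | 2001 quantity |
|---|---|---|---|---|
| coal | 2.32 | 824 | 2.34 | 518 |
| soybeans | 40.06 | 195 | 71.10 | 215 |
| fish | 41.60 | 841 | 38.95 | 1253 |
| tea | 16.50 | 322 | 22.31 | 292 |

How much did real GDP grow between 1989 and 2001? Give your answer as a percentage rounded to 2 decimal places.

Real GDP 1989 = Nominal GDP 1989 = 2.32·824 + 40.06·195 + 41.60·841 + 16.50·322 = 50021.98.
Real GDP 2001 (at 1989 prices) = 2.32·518 + 40.06·215 + 41.60·1253 + 16.50·292 = 66757.46.
Real growth = 66757.46/50021.98 − 1 = 0.3346.

33.46%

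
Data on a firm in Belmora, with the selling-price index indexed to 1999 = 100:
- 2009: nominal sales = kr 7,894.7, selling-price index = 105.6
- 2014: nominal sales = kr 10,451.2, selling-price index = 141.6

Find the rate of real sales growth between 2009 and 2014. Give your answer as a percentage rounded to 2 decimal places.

-1.27%

Deflate each year: 2009 → 7894.7/1.056 = 7476.04; 2014 → 10451.2/1.416 = 7380.79.
So real sales changed by 7380.79/7476.04 − 1 = -0.0127, i.e. -1.27%.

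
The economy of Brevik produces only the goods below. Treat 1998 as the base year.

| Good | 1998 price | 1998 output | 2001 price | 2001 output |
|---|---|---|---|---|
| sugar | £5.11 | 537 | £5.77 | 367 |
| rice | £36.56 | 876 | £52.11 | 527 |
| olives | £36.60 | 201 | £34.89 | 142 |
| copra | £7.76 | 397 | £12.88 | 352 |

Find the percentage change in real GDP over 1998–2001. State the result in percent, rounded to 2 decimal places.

Real GDP 1998 = Nominal GDP 1998 = 5.11·537 + 36.56·876 + 36.60·201 + 7.76·397 = 45207.95.
Real GDP 2001 (at 1998 prices) = 5.11·367 + 36.56·527 + 36.60·142 + 7.76·352 = 29071.21.
Real growth = 29071.21/45207.95 − 1 = -0.3569.

-35.69%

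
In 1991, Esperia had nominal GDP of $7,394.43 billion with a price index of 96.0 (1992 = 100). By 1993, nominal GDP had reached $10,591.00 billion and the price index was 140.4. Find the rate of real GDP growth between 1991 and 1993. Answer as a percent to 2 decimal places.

-2.07%

Deflate each year: 1991 → 7394.43/0.960 = 7702.53; 1993 → 10591.00/1.404 = 7543.45.
So real GDP changed by 7543.45/7702.53 − 1 = -0.0207, i.e. -2.07%.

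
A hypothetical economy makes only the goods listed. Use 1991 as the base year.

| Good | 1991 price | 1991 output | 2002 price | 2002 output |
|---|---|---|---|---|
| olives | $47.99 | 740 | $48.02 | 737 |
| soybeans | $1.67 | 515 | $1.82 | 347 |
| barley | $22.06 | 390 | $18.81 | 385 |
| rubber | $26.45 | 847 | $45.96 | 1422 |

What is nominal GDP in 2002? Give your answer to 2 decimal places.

$108619.25

Nominal GDP 2002 = Σ (p_2002 × q_2002) = 48.02·737 + 1.82·347 + 18.81·385 + 45.96·1422 = 108619.25.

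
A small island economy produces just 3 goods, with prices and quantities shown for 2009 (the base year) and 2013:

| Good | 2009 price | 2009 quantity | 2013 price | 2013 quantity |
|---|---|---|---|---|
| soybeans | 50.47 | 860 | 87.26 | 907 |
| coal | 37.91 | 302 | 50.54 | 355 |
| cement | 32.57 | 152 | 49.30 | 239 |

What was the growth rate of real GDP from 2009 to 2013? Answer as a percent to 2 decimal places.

Real GDP 2009 = Nominal GDP 2009 = 50.47·860 + 37.91·302 + 32.57·152 = 59803.66.
Real GDP 2013 (at 2009 prices) = 50.47·907 + 37.91·355 + 32.57·239 = 67018.57.
Real growth = 67018.57/59803.66 − 1 = 0.1206.

12.06%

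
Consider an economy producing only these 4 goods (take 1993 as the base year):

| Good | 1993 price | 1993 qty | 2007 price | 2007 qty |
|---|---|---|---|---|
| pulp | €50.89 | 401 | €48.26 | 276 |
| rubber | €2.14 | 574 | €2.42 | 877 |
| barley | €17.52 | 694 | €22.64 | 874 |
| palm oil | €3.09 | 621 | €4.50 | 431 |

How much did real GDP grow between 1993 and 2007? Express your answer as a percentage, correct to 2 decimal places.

Real GDP 1993 = Nominal GDP 1993 = 50.89·401 + 2.14·574 + 17.52·694 + 3.09·621 = 35713.02.
Real GDP 2007 (at 1993 prices) = 50.89·276 + 2.14·877 + 17.52·874 + 3.09·431 = 32566.69.
Real growth = 32566.69/35713.02 − 1 = -0.0881.

-8.81%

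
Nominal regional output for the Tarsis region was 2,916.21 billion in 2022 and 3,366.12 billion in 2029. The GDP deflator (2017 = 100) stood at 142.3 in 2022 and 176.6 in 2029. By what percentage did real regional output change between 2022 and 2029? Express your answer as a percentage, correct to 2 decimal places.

-6.99%

Real regional output 2022 = 2916.21 / 1.423 = 2049.34.
Real regional output 2029 = 3366.12 / 1.766 = 1906.07.
Real growth = 1906.07 / 2049.34 − 1 = -0.0699.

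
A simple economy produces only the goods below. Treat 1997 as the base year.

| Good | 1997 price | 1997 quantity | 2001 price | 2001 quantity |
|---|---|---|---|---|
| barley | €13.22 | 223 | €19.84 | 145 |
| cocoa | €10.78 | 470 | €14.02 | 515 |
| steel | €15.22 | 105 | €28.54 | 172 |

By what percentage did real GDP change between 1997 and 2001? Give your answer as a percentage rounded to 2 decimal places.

4.93%

Real GDP 1997 = Nominal GDP 1997 = 13.22·223 + 10.78·470 + 15.22·105 = 9612.76.
Real GDP 2001 (at 1997 prices) = 13.22·145 + 10.78·515 + 15.22·172 = 10086.44.
Real growth = 10086.44/9612.76 − 1 = 0.0493.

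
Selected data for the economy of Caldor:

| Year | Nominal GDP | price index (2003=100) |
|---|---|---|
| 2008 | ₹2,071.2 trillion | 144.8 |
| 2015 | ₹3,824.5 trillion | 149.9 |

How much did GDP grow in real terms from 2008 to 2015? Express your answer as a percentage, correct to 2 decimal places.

Real GDP 2008 = 2071.2 / 1.448 = 1430.39.
Real GDP 2015 = 3824.5 / 1.499 = 2551.37.
Real growth = 2551.37 / 1430.39 − 1 = 0.7837.

78.37%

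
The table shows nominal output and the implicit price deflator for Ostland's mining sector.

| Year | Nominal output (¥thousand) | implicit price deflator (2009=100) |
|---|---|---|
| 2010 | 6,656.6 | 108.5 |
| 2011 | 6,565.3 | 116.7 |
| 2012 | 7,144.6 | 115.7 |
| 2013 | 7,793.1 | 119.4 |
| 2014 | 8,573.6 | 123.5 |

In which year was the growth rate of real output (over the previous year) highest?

2011: real = 6565.3/1.167 = 5625.79; growth vs 2010 (6135.12) = -8.30%.
2012: real = 7144.6/1.157 = 6175.11; growth vs 2011 (5625.79) = 9.76%.
2013: real = 7793.1/1.194 = 6526.88; growth vs 2012 (6175.11) = 5.70%.
2014: real = 8573.6/1.235 = 6942.19; growth vs 2013 (6526.88) = 6.36%.

2012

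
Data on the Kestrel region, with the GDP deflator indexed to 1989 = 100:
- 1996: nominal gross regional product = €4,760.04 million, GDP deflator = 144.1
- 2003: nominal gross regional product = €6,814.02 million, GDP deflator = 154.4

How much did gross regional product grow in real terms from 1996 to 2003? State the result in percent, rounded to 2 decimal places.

33.60%

Deflate each year: 1996 → 4760.04/1.441 = 3303.29; 2003 → 6814.02/1.544 = 4413.23.
So real gross regional product changed by 4413.23/3303.29 − 1 = 0.3360, i.e. 33.60%.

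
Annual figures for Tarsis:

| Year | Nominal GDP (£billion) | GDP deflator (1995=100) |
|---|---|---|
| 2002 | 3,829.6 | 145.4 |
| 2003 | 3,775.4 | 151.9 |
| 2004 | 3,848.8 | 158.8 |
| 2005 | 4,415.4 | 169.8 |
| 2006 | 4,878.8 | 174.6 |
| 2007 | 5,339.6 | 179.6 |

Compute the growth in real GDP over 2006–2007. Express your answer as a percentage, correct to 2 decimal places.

Real GDP 2006 = 4878.8/1.746 = 2794.27.
Real GDP 2007 = 5339.6/1.796 = 2973.05.
Change = 2973.05/2794.27 − 1 = 0.0640.

6.40%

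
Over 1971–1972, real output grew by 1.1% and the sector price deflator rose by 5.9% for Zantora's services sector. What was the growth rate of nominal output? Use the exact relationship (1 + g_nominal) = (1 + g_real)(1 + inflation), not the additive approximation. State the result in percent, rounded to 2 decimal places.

7.06%

(1 + g_nom) = (1 + g_real)(1 + π) = 1.0110 × 1.0590 = 1.07065.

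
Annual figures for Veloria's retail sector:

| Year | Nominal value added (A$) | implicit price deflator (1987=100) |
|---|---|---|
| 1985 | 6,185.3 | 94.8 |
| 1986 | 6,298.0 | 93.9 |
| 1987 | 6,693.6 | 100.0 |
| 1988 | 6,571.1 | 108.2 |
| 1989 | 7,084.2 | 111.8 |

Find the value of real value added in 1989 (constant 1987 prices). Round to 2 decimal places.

Real value added 1989 = 7084.2 / 1.118 = 6336.49.

A$6,336.49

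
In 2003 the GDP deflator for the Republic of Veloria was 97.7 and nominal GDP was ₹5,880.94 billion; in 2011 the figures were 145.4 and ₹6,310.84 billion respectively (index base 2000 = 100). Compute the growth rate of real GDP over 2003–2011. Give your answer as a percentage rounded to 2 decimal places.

Deflate each year: 2003 → 5880.94/0.977 = 6019.39; 2011 → 6310.84/1.454 = 4340.33.
So real GDP changed by 4340.33/6019.39 − 1 = -0.2789, i.e. -27.89%.

-27.89%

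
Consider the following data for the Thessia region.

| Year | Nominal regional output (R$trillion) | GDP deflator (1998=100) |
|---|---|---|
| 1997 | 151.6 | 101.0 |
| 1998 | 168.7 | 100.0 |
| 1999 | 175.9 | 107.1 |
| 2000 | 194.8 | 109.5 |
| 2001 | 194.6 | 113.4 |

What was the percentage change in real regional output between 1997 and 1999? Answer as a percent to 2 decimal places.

Real regional output 1997 = 151.6/1.010 = 150.10.
Real regional output 1999 = 175.9/1.071 = 164.24.
Change = 164.24/150.10 − 1 = 0.0942.

9.42%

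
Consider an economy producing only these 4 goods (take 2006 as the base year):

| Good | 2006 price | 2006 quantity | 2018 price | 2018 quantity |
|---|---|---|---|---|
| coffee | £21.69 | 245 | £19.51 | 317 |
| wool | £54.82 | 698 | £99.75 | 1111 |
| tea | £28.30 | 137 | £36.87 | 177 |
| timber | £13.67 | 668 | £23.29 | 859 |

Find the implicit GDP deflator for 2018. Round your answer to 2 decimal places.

Nominal GDP 2018 = 19.51·317 + 99.75·1111 + 36.87·177 + 23.29·859 = 143539.02.
Real GDP 2018 (at 2006 prices) = 21.69·317 + 54.82·1111 + 28.30·177 + 13.67·859 = 84532.38.
Deflator = Nominal/Real × 100 = 143539.02/84532.38 × 100 = 169.804.

169.80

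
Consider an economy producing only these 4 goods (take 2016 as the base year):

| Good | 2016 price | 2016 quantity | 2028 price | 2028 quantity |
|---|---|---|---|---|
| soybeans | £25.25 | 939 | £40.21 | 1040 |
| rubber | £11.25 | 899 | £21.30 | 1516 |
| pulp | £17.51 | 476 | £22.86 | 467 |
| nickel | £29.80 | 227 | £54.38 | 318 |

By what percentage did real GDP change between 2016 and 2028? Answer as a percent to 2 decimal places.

24.62%

Real GDP 2016 = Nominal GDP 2016 = 25.25·939 + 11.25·899 + 17.51·476 + 29.80·227 = 48922.86.
Real GDP 2028 (at 2016 prices) = 25.25·1040 + 11.25·1516 + 17.51·467 + 29.80·318 = 60968.57.
Real growth = 60968.57/48922.86 − 1 = 0.2462.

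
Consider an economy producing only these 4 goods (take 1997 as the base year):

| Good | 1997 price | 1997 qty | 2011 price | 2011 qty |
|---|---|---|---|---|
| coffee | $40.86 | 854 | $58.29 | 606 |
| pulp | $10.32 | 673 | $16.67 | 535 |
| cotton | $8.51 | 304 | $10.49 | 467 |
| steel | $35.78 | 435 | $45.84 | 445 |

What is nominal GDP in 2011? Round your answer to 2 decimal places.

$69539.82

Nominal GDP 2011 = Σ (p_2011 × q_2011) = 58.29·606 + 16.67·535 + 10.49·467 + 45.84·445 = 69539.82.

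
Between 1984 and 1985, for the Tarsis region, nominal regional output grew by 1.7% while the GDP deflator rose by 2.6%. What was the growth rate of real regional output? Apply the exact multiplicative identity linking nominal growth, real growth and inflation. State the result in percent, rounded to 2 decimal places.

(1 + g_nom) = (1 + g_real)(1 + π), so g_real = 1.0170 / 1.0260 − 1 = -0.00877.

-0.88%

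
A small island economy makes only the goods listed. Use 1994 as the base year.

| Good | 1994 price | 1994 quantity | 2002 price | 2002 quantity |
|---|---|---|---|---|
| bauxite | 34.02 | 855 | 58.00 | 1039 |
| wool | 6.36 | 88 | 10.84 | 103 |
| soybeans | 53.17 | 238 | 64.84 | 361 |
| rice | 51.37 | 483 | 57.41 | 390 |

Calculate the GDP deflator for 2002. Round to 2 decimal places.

142.46

Nominal GDP 2002 = 58.00·1039 + 10.84·103 + 64.84·361 + 57.41·390 = 107175.66.
Real GDP 2002 (at 1994 prices) = 34.02·1039 + 6.36·103 + 53.17·361 + 51.37·390 = 75230.53.
Deflator = Nominal/Real × 100 = 107175.66/75230.53 × 100 = 142.463.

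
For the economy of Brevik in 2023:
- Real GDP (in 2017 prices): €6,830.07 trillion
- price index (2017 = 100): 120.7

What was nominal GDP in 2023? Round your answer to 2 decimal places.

€8,243.89 trillion

Nominal GDP = Real × (price index/100) = 6830.07 × 1.207 = 8243.89.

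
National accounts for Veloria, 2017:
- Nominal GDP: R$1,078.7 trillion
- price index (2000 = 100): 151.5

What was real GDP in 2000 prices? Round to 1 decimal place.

Real GDP = Nominal / (price index/100) = 1078.7 / 1.515 = 712.01.

R$712.0 trillion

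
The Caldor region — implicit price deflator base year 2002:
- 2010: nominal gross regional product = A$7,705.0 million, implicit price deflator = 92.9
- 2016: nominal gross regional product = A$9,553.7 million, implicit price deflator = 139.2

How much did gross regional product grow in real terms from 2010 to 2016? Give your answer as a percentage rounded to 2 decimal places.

Deflate each year: 2010 → 7705.0/0.929 = 8293.86; 2016 → 9553.7/1.392 = 6863.29.
So real gross regional product changed by 6863.29/8293.86 − 1 = -0.1725, i.e. -17.25%.

-17.25%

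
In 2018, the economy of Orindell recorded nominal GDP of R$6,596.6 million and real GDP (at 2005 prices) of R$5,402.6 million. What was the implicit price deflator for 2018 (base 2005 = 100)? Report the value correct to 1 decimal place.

implicit price deflator = (Nominal / Real) × 100 = 6596.6 / 5402.6 × 100 = 122.10.

122.1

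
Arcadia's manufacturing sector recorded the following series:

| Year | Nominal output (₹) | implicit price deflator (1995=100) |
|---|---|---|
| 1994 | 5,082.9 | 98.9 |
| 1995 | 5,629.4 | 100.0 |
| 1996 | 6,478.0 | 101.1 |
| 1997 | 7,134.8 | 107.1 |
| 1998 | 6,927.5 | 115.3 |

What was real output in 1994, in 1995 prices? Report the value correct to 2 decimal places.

₹5,139.43

Real output 1994 = 5082.9 / 0.989 = 5139.43.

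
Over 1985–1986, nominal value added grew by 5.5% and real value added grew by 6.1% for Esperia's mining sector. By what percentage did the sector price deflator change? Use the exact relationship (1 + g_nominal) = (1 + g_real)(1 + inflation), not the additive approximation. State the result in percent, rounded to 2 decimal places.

(1 + g_nom) = (1 + g_real)(1 + π), so π = 1.0550 / 1.0610 − 1 = -0.00566.

-0.57%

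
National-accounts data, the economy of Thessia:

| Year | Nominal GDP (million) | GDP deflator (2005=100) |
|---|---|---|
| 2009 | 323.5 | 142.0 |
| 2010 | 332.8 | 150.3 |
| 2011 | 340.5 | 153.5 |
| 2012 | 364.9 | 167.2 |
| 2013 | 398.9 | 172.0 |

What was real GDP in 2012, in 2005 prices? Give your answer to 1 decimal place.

Real GDP 2012 = 364.9 / 1.672 = 218.24.

218.2 million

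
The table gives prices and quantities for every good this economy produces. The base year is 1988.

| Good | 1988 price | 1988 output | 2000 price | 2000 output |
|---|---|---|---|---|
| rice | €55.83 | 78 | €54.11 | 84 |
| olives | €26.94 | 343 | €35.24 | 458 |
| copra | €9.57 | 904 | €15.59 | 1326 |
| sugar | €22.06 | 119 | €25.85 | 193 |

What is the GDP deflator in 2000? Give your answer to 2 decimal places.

136.41

Nominal GDP 2000 = 54.11·84 + 35.24·458 + 15.59·1326 + 25.85·193 = 46346.55.
Real GDP 2000 (at 1988 prices) = 55.83·84 + 26.94·458 + 9.57·1326 + 22.06·193 = 33975.64.
Deflator = Nominal/Real × 100 = 46346.55/33975.64 × 100 = 136.411.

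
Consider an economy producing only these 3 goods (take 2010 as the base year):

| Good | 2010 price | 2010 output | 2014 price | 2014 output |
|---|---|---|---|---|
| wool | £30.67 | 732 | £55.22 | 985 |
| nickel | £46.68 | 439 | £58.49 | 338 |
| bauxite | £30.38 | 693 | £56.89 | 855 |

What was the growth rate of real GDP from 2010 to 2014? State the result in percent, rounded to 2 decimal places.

Real GDP 2010 = Nominal GDP 2010 = 30.67·732 + 46.68·439 + 30.38·693 = 63996.30.
Real GDP 2014 (at 2010 prices) = 30.67·985 + 46.68·338 + 30.38·855 = 71962.69.
Real growth = 71962.69/63996.30 − 1 = 0.1245.

12.45%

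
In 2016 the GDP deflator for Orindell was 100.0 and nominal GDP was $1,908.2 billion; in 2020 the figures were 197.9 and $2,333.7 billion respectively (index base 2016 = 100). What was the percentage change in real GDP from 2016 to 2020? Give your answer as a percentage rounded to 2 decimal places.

Deflate each year: 2016 → 1908.2/1.000 = 1908.20; 2020 → 2333.7/1.979 = 1179.23.
So real GDP changed by 1179.23/1908.20 − 1 = -0.3820, i.e. -38.20%.

-38.20%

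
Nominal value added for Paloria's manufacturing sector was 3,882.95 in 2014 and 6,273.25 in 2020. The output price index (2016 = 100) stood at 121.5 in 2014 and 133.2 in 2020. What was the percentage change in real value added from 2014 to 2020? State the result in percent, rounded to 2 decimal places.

47.37%

Deflate each year: 2014 → 3882.95/1.215 = 3195.84; 2020 → 6273.25/1.332 = 4709.65.
So real value added changed by 4709.65/3195.84 − 1 = 0.4737, i.e. 47.37%.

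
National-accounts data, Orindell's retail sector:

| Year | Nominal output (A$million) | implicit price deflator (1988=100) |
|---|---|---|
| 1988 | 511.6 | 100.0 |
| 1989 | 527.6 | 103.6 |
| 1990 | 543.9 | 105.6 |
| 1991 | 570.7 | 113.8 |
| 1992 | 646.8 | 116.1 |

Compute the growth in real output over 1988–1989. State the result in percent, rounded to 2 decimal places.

-0.46%

Real output 1988 = 511.6/1.000 = 511.60.
Real output 1989 = 527.6/1.036 = 509.27.
Change = 509.27/511.60 − 1 = -0.0046.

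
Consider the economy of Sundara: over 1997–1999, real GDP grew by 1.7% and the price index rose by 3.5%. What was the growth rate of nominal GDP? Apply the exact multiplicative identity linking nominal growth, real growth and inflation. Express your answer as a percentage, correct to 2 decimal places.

5.26%

(1 + g_nom) = (1 + g_real)(1 + π) = 1.0170 × 1.0350 = 1.05260.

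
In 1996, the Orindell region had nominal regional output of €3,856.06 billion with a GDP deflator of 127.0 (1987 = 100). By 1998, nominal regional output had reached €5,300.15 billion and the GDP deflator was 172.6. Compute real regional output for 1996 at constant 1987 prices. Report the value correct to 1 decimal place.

Real regional output = Nominal / (GDP deflator/100) = 3856.06 / 1.270 = 3036.27.

€3,036.3 billion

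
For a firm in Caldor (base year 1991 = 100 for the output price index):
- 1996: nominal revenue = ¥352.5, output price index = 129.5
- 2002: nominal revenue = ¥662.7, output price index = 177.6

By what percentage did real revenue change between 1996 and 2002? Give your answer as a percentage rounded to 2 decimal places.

Real revenue 1996 = 352.5 / 1.295 = 272.20.
Real revenue 2002 = 662.7 / 1.776 = 373.14.
Real growth = 373.14 / 272.20 − 1 = 0.3708.

37.08%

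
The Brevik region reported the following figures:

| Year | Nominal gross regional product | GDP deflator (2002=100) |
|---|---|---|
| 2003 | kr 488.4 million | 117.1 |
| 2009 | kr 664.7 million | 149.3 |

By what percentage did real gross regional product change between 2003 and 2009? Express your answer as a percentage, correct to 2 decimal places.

Real gross regional product 2003 = 488.4 / 1.171 = 417.08.
Real gross regional product 2009 = 664.7 / 1.493 = 445.21.
Real growth = 445.21 / 417.08 − 1 = 0.0674.

6.74%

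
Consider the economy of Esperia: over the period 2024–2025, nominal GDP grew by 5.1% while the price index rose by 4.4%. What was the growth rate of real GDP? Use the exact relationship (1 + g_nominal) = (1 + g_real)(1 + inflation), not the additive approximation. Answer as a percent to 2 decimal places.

0.67%

(1 + g_nom) = (1 + g_real)(1 + π), so g_real = 1.0510 / 1.0440 − 1 = 0.00670.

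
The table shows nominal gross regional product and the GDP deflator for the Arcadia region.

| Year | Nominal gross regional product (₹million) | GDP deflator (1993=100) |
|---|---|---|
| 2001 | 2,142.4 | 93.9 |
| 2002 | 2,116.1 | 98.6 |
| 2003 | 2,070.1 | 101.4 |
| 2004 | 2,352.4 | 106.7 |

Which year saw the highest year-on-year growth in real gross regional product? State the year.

2004

2002: real = 2116.1/0.986 = 2146.15; growth vs 2001 (2281.58) = -5.94%.
2003: real = 2070.1/1.014 = 2041.52; growth vs 2002 (2146.15) = -4.88%.
2004: real = 2352.4/1.067 = 2204.69; growth vs 2003 (2041.52) = 7.99%.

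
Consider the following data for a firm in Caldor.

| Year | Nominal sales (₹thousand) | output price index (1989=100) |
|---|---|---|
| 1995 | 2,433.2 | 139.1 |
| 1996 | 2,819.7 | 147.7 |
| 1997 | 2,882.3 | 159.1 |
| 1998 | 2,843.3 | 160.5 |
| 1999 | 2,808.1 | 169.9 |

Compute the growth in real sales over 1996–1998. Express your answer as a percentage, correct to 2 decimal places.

Real sales 1996 = 2819.7/1.477 = 1909.07.
Real sales 1998 = 2843.3/1.605 = 1771.53.
Change = 1771.53/1909.07 − 1 = -0.0720.

-7.20%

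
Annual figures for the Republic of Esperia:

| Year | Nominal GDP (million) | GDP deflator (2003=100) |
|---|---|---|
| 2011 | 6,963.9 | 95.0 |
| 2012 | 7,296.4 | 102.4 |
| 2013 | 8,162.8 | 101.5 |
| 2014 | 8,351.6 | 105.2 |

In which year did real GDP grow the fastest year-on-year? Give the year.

2012: real = 7296.4/1.024 = 7125.39; growth vs 2011 (7330.42) = -2.80%.
2013: real = 8162.8/1.015 = 8042.17; growth vs 2012 (7125.39) = 12.87%.
2014: real = 8351.6/1.052 = 7938.78; growth vs 2013 (8042.17) = -1.29%.

2013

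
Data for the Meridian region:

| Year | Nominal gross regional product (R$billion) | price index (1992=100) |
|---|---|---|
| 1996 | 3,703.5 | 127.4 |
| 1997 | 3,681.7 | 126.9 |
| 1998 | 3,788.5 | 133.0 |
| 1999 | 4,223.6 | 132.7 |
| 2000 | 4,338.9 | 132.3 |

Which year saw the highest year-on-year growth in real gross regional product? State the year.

1997: real = 3681.7/1.269 = 2901.26; growth vs 1996 (2906.99) = -0.20%.
1998: real = 3788.5/1.330 = 2848.50; growth vs 1997 (2901.26) = -1.82%.
1999: real = 4223.6/1.327 = 3182.82; growth vs 1998 (2848.50) = 11.74%.
2000: real = 4338.9/1.323 = 3279.59; growth vs 1999 (3182.82) = 3.04%.

1999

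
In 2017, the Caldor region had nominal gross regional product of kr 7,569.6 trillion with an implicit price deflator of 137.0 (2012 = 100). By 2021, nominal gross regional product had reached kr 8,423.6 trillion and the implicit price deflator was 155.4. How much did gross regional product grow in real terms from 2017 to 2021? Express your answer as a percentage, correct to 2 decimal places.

Deflate each year: 2017 → 7569.6/1.370 = 5525.26; 2021 → 8423.6/1.554 = 5420.59.
So real gross regional product changed by 5420.59/5525.26 − 1 = -0.0189, i.e. -1.89%.

-1.89%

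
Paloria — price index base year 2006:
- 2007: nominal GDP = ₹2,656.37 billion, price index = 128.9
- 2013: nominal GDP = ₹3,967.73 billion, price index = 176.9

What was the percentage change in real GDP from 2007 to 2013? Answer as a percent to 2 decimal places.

Deflate each year: 2007 → 2656.37/1.289 = 2060.80; 2013 → 3967.73/1.769 = 2242.92.
So real GDP changed by 2242.92/2060.80 − 1 = 0.0884, i.e. 8.84%.

8.84%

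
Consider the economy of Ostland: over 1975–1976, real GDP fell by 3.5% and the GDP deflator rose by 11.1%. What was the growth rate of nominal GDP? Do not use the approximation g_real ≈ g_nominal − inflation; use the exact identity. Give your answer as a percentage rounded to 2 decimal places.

(1 + g_nom) = (1 + g_real)(1 + π) = 0.9650 × 1.1110 = 1.07212.

7.21%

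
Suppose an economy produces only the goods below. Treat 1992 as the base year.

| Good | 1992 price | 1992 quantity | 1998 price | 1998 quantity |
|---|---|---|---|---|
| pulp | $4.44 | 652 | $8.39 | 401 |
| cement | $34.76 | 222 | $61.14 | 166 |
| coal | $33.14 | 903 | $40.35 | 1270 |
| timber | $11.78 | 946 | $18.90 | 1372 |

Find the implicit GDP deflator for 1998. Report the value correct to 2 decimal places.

Nominal GDP 1998 = 8.39·401 + 61.14·166 + 40.35·1270 + 18.90·1372 = 90688.93.
Real GDP 1998 (at 1992 prices) = 4.44·401 + 34.76·166 + 33.14·1270 + 11.78·1372 = 65800.56.
Deflator = Nominal/Real × 100 = 90688.93/65800.56 × 100 = 137.824.

137.82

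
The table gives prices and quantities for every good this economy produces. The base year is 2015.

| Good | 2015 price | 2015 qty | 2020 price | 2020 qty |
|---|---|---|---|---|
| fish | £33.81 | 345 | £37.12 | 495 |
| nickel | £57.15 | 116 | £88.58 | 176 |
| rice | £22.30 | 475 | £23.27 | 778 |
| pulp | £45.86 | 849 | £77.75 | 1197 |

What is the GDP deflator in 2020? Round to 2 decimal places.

146.54

Nominal GDP 2020 = 37.12·495 + 88.58·176 + 23.27·778 + 77.75·1197 = 145135.29.
Real GDP 2020 (at 2015 prices) = 33.81·495 + 57.15·176 + 22.30·778 + 45.86·1197 = 99038.17.
Deflator = Nominal/Real × 100 = 145135.29/99038.17 × 100 = 146.545.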